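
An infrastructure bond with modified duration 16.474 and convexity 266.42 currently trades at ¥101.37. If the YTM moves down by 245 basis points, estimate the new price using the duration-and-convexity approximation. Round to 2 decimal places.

¥150.39

Duration effect: -D_mod·Δy = -16.474 × (-0.0245) = +0.403613
Convexity effect: ½·C·(Δy)² = 0.5 × 266.42 × (-0.0245)² = +0.0799593025
ΔP/P ≈ +0.403613 + 0.0799593025 = +0.4835723025
New price ≈ 101.37 × (1 + 0.4835723025) = 150.389724304425.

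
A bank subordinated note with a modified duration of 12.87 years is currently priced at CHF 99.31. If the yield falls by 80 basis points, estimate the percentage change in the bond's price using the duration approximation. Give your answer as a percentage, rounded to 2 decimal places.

Duration approximation: ΔP/P ≈ -D_mod · Δy = -12.87 × (-0.008) = +0.102960.
As a percentage: +10.2960%.

+10.30%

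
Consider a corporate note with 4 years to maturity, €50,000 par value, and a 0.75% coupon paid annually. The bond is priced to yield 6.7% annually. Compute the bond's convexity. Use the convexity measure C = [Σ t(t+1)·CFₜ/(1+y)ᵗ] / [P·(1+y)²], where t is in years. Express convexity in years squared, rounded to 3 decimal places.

17.272

With y = 0.067:
  t   CF        PV=CF/(1+0.067)^t    t·PV        t(t+1)·PV
  1       375.00       351.4527       351.4527         702.9053
  2       375.00       329.3839       658.7679       1,976.3037
  3       375.00       308.7010       926.1029       3,704.4118
  4    50,375.00    38,864.8845   155,459.5380     777,297.6901
  Σ                 39,854.4221   157,395.8615     783,681.3109
P = 39,854.4221.
Convexity = Σ t(t+1)·PV / [P·(1+y)²] = 783,681.3109 / (39,854.4221 × 1.138489) = 17.27166.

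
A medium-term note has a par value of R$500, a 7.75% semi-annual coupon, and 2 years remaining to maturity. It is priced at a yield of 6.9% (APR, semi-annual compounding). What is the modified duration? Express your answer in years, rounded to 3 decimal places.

Periodic yield y = 0.0345. First find Macaulay duration:
  t   CF        PV=CF/(1+0.0345)^t    t·PV
  1       19.375        18.7289        18.7289
  2       19.375        18.1043        36.2085
  3       19.375        17.5005        52.5015
  4      519.375       453.4810     1,813.9239
  Σ                    507.8146     1,921.3627
P = 507.8146; Macaulay duration = 1,921.3627 / 507.8146 = 3.78359 half-year periods = 1.89180 years.
Modified duration = D_Mac / (1 + y) = 1.89180 / 1.0345 = 1.82871 years.

1.829 years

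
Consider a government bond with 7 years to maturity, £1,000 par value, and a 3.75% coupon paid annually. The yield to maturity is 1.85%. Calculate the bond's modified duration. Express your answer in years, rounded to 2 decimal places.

Periodic yield y = 0.0185. First find Macaulay duration:
  t   CF        PV=CF/(1+0.0185)^t    t·PV
  1        37.50        36.8189        36.8189
  2        37.50        36.1501        72.3001
  3        37.50        35.4934       106.4803
  4        37.50        34.8487       139.3950
  5        37.50        34.2158       171.0788
  6        37.50        33.5943       201.5656
  7     1,037.50       912.5588     6,387.9118
  Σ                  1,123.6800     7,115.5505
P = 1,123.6800; Macaulay duration = 7,115.5505 / 1,123.6800 = 6.33236 years.
Modified duration = D_Mac / (1 + y) = 6.33236 / 1.0185 = 6.21734 years.

6.22 years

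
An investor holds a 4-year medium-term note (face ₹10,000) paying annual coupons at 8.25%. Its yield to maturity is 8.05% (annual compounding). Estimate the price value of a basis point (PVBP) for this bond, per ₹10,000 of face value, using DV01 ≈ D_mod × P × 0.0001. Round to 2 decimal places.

₹3.32

Periodic yield y = 0.0805.
  t   CF        PV=CF/(1+0.0805)^t    t·PV
  1       825.00       763.5354       763.5354
  2       825.00       706.6501     1,413.3001
  3       825.00       654.0028     1,962.0085
  4    10,825.00     7,941.9806    31,767.9223
  Σ                 10,066.1689    35,906.7663
P = 10,066.1689; D_Mac = 3.56707 yrs; D_mod = 3.30132 yrs.
DV01 ≈ 3.30132 × 10,066.1689 × 0.0001 = 3.323162.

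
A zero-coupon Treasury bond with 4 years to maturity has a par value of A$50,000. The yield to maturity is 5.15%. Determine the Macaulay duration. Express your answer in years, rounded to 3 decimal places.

4.000 years

A zero-coupon bond has a single cash flow at maturity, so its Macaulay duration equals its maturity: 4 years.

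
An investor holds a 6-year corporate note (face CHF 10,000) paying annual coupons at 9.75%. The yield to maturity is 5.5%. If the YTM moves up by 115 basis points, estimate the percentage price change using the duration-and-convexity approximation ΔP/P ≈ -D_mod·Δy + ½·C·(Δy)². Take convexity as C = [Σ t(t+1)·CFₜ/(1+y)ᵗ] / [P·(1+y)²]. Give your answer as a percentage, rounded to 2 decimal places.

-5.19%

With y = 0.055:
  t   CF        PV=CF/(1+0.055)^t    t·PV        t(t+1)·PV
  1       975.00       924.1706       924.1706       1,848.3412
  2       975.00       875.9911     1,751.9822       5,255.9466
  3       975.00       830.3233     2,490.9700       9,963.8799
  4       975.00       787.0363     3,148.1453      15,740.7265
  5       975.00       746.0060     3,730.0300      22,380.1798
  6    10,975.00     7,959.5730    47,757.4381     334,302.0667
  Σ                 12,123.1004    59,802.7362     389,491.1408
P = 12,123.1004; D_Mac = 4.93296 yrs; D_mod = 4.67579 yrs; C = 28.86549.
Duration effect: -4.67579 × (+0.0115) = -0.053772
Convexity effect: 0.5 × 28.86549 × (0.0115)² = +0.0019087
ΔP/P ≈ -0.053772 + 0.0019087 = -0.051863 = -5.1863%.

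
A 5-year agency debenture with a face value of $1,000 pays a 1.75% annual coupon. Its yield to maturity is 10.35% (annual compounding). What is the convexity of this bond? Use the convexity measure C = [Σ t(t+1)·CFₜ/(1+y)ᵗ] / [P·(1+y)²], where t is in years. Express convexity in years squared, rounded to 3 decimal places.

With y = 0.1035:
  t   CF        PV=CF/(1+0.1035)^t    t·PV        t(t+1)·PV
  1        17.50        15.8586        15.8586          31.7173
  2        17.50        14.3712        28.7424          86.2273
  3        17.50        13.0233        39.0699         156.2796
  4        17.50        11.8018        47.2072         236.0362
  5     1,017.50       621.8315     3,109.1576      18,654.9455
  Σ                    676.8865     3,240.0358      19,165.2059
P = 676.8865.
Convexity = Σ t(t+1)·PV / [P·(1+y)²] = 19,165.2059 / (676.8865 × 1.217712) = 23.25161.

23.252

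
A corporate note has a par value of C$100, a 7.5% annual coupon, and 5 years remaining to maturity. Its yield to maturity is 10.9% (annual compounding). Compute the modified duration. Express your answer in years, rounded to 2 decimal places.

3.88 years

Periodic yield y = 0.109. First find Macaulay duration:
  t   CF        PV=CF/(1+0.109)^t    t·PV
  1         7.50         6.7628         6.7628
  2         7.50         6.0982        12.1963
  3         7.50         5.4988        16.4964
  4         7.50         4.9583        19.8333
  5       107.50        64.0842       320.4208
  Σ                     87.4023       375.7096
P = 87.4023; Macaulay duration = 375.7096 / 87.4023 = 4.29863 years.
Modified duration = D_Mac / (1 + y) = 4.29863 / 1.109 = 3.87613 years.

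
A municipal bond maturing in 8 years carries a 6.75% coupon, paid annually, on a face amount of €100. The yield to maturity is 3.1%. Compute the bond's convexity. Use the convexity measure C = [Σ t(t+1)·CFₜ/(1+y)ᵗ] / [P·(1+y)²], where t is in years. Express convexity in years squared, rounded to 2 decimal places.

52.32

With y = 0.031:
  t   CF        PV=CF/(1+0.031)^t    t·PV        t(t+1)·PV
  1         6.75         6.5470         6.5470          13.0941
  2         6.75         6.3502        12.7004          38.1011
  3         6.75         6.1592        18.4777          73.9110
  4         6.75         5.9741        23.8962         119.4811
  5         6.75         5.7944        28.9721         173.8328
  6         6.75         5.6202        33.7212         236.0484
  7         6.75         5.4512        38.1585         305.2679
  8       106.75        83.6178       668.9421       6,020.4792
  Σ                    125.5141       831.4153       6,980.2155
P = 125.5141.
Convexity = Σ t(t+1)·PV / [P·(1+y)²] = 6,980.2155 / (125.5141 × 1.062961) = 52.31893.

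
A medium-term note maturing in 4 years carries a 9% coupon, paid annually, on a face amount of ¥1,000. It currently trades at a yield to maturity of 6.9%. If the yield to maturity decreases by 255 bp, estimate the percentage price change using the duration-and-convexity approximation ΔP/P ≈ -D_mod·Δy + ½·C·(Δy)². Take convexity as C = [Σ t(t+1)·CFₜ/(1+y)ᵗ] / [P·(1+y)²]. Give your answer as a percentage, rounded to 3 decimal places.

With y = 0.069:
  t   CF        PV=CF/(1+0.069)^t    t·PV        t(t+1)·PV
  1        90.00        84.1908        84.1908         168.3817
  2        90.00        78.7566       157.5133         472.5398
  3        90.00        73.6732       221.0195         884.0781
  4     1,090.00       834.6717     3,338.6867      16,693.4336
  Σ                  1,071.2923     3,801.4103      18,218.4331
P = 1,071.2923; D_Mac = 3.54843 yrs; D_mod = 3.31940 yrs; C = 14.88153.
Duration effect: -3.31940 × (-0.0255) = +0.084645
Convexity effect: 0.5 × 14.88153 × (-0.0255)² = +0.0048384
ΔP/P ≈ +0.084645 + 0.0048384 = +0.089483 = +8.9483%.

+8.948%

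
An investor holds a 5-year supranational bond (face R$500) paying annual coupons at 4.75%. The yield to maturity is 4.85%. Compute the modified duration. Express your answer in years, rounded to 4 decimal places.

4.3544 years

Periodic yield y = 0.0485. First find Macaulay duration:
  t   CF        PV=CF/(1+0.0485)^t    t·PV
  1        23.75        22.6514        22.6514
  2        23.75        21.6036        43.2073
  3        23.75        20.6043        61.8130
  4        23.75        19.6512        78.6049
  5       523.75       413.3157     2,066.5783
  Σ                    497.8263     2,272.8549
P = 497.8263; Macaulay duration = 2,272.8549 / 497.8263 = 4.56556 years.
Modified duration = D_Mac / (1 + y) = 4.56556 / 1.0485 = 4.35437 years.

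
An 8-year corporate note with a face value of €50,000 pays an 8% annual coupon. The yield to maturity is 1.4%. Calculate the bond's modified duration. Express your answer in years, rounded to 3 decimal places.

6.473 years

Periodic yield y = 0.014. First find Macaulay duration:
  t   CF        PV=CF/(1+0.014)^t    t·PV
  1     4,000.00     3,944.7732     3,944.7732
  2     4,000.00     3,890.3089     7,780.6177
  3     4,000.00     3,836.5965    11,509.7895
  4     4,000.00     3,783.6257    15,134.5030
  5     4,000.00     3,731.3863    18,656.9317
  6     4,000.00     3,679.8682    22,079.2091
  7     4,000.00     3,629.0613    25,403.4292
  8    54,000.00    48,315.9051   386,527.2410
  Σ                 74,811.5252   491,036.4943
P = 74,811.5252; Macaulay duration = 491,036.4943 / 74,811.5252 = 6.56365 years.
Modified duration = D_Mac / (1 + y) = 6.56365 / 1.014 = 6.47303 years.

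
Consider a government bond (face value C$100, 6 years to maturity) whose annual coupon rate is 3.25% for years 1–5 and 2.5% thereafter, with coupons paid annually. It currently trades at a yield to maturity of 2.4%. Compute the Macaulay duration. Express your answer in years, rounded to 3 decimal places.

5.556 years

Periodic yield y = 0.024. Discount each cash flow and weight by its year:
  t   CF        PV=CF/(1+0.024)^t    t·PV
  1         3.25         3.1738         3.1738
  2         3.25         3.0994         6.1989
  3         3.25         3.0268         9.0804
  4         3.25         2.9559        11.8234
  5         3.25         2.8866        14.4329
  6       102.50        88.9046       533.4275
  Σ                    104.0471       578.1369
Price P = Σ PV = 104.0471.
Macaulay duration = Σ(t·PV) / P = 578.1369 / 104.0471 = 5.55649 years.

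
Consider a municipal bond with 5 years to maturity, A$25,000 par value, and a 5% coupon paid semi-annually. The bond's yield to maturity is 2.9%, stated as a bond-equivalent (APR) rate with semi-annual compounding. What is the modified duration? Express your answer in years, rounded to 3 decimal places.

Periodic yield y = 0.0145. First find Macaulay duration:
  t   CF        PV=CF/(1+0.0145)^t    t·PV
  1       625.00       616.0670       616.0670
  2       625.00       607.2617     1,214.5235
  3       625.00       598.5823     1,795.7469
  4       625.00       590.0269     2,360.1076
  5       625.00       581.5938     2,907.9689
  6       625.00       573.2812     3,439.6873
  7       625.00       565.0874     3,955.6121
  8       625.00       557.0108     4,456.0863
  9       625.00       549.0496     4,941.4461
  10   25,625.00    22,189.2877   221,892.8766
  Σ                 27,427.2484   247,580.1223
P = 27,427.2484; Macaulay duration = 247,580.1223 / 27,427.2484 = 9.02679 half-year periods = 4.51340 years.
Modified duration = D_Mac / (1 + y) = 4.51340 / 1.0145 = 4.44889 years.

4.449 years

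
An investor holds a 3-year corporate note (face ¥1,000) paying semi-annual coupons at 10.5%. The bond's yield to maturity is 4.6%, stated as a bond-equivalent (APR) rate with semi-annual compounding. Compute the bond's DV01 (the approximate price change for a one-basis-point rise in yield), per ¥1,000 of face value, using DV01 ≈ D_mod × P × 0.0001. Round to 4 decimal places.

Periodic yield y = 0.023.
  t   CF        PV=CF/(1+0.023)^t    t·PV
  1        52.50        51.3196        51.3196
  2        52.50        50.1658       100.3317
  3        52.50        49.0380       147.1139
  4        52.50        47.9354       191.7418
  5        52.50        46.8577       234.2886
  6     1,052.50       918.2656     5,509.5934
  Σ                  1,163.5822     6,234.3890
P = 1,163.5822; D_Mac = 5.35793 half-year periods = 2.67896 yrs; D_mod = 2.61873 yrs.
DV01 ≈ 2.61873 × 1,163.5822 × 0.0001 = 0.304711.

¥0.3047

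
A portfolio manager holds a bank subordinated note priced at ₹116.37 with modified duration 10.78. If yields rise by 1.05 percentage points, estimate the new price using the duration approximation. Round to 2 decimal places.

Duration approximation: ΔP/P ≈ -D_mod · Δy = -10.78 × (+0.0105) = -0.113190.
New price ≈ 116.37 × (1 - 0.113190) = 103.1980797.

₹103.20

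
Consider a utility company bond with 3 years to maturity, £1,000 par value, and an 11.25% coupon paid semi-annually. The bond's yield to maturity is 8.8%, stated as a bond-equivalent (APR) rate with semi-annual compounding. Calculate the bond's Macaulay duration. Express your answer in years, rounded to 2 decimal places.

2.64 years

Periodic yield y = 0.044. Discount each cash flow and weight by its period:
  t   CF        PV=CF/(1+0.044)^t    t·PV
  1        56.25        53.8793        53.8793
  2        56.25        51.6085       103.2171
  3        56.25        49.4335       148.3004
  4        56.25        47.3501       189.4002
  5        56.25        45.3545       226.7723
  6     1,056.25       815.7625     4,894.5749
  Σ                  1,063.3883     5,616.1442
Price P = Σ PV = 1,063.3883.
Macaulay duration = Σ(t·PV) / P = 5,616.1442 / 1,063.3883 = 5.28137 half-year periods.
In years: 5.28137 / 2 = 2.64068 years.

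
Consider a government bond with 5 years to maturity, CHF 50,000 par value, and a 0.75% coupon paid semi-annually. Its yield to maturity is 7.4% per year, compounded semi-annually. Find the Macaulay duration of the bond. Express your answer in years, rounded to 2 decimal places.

4.90 years

Periodic yield y = 0.037. Discount each cash flow and weight by its period:
  t   CF        PV=CF/(1+0.037)^t    t·PV
  1       187.50       180.8100       180.8100
  2       187.50       174.3588       348.7175
  3       187.50       168.1377       504.4130
  4       187.50       162.1385       648.5541
  5       187.50       156.3535       781.7673
  6       187.50       150.7748       904.6487
  7       187.50       145.3952     1,017.7662
  8       187.50       140.2075     1,121.6599
  9       187.50       135.2049     1,216.8442
  10   50,187.50    34,898.5995   348,985.9949
  Σ                 36,311.9803   355,711.1759
Price P = Σ PV = 36,311.9803.
Macaulay duration = Σ(t·PV) / P = 355,711.1759 / 36,311.9803 = 9.79597 half-year periods.
In years: 9.79597 / 2 = 4.89799 years.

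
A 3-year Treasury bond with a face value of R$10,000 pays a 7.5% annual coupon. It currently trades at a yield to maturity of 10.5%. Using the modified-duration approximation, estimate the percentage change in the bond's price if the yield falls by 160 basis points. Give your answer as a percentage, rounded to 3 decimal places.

Periodic yield y = 0.105. Modified duration first:
  t   CF        PV=CF/(1+0.105)^t    t·PV
  1       750.00       678.7330       678.7330
  2       750.00       614.2380     1,228.4761
  3    10,750.00     7,967.4919    23,902.4757
  Σ                  9,260.4630    25,809.6848
P = 9,260.4630; D_Mac = 2.78708 yrs; D_mod = 2.78708/(1+0.105) = 2.52225 yrs.
ΔP/P ≈ -D_mod · Δy = -2.52225 × (-0.016) = +0.040356 = +4.0356%.

+4.036%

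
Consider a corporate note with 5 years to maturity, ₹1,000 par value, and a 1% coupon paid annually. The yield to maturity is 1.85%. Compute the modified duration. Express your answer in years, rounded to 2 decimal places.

4.81 years

Periodic yield y = 0.0185. First find Macaulay duration:
  t   CF        PV=CF/(1+0.0185)^t    t·PV
  1        10.00         9.8184         9.8184
  2        10.00         9.6400        19.2800
  3        10.00         9.4649        28.3948
  4        10.00         9.2930        37.1720
  5     1,010.00       921.5443     4,607.7214
  Σ                    959.7606     4,702.3865
P = 959.7606; Macaulay duration = 4,702.3865 / 959.7606 = 4.89954 years.
Modified duration = D_Mac / (1 + y) = 4.89954 / 1.0185 = 4.81055 years.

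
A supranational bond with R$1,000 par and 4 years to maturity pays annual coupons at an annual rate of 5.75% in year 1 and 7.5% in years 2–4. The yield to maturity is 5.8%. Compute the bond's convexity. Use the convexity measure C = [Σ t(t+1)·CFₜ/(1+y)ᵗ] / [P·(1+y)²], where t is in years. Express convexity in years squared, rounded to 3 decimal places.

15.791

With y = 0.058:
  t   CF        PV=CF/(1+0.058)^t    t·PV        t(t+1)·PV
  1        57.50        54.3478        54.3478         108.6957
  2        75.00        67.0023       134.0047         402.0140
  3        75.00        63.3292       189.9877         759.9509
  4     1,075.00       857.9575     3,431.8301      17,159.1507
  Σ                  1,042.6369     3,810.1704      18,429.8112
P = 1,042.6369.
Convexity = Σ t(t+1)·PV / [P·(1+y)²] = 18,429.8112 / (1,042.6369 × 1.119364) = 15.79125.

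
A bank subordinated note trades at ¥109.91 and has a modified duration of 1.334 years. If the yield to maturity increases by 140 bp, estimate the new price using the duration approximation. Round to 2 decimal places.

Duration approximation: ΔP/P ≈ -D_mod · Δy = -1.334 × (+0.014) = -0.018676.
New price ≈ 109.91 × (1 - 0.018676) = 107.85732084.

¥107.86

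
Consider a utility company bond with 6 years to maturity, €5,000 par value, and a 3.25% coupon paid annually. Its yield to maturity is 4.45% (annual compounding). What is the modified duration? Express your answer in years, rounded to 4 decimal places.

Periodic yield y = 0.0445. First find Macaulay duration:
  t   CF        PV=CF/(1+0.0445)^t    t·PV
  1       162.50       155.5768       155.5768
  2       162.50       148.9486       297.8972
  3       162.50       142.6028       427.8084
  4       162.50       136.5273       546.1093
  5       162.50       130.7107       653.5535
  6     5,162.50     3,975.6615    23,853.9689
  Σ                  4,690.0278    25,934.9142
P = 4,690.0278; Macaulay duration = 25,934.9142 / 4,690.0278 = 5.52980 years.
Modified duration = D_Mac / (1 + y) = 5.52980 / 1.0445 = 5.29421 years.

5.2942 years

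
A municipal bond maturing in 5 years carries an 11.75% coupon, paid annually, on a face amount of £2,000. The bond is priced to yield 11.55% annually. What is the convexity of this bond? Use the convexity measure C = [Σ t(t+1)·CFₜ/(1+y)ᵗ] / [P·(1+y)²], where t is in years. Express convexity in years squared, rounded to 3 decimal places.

With y = 0.1155:
  t   CF        PV=CF/(1+0.1155)^t    t·PV        t(t+1)·PV
  1       235.00       210.6679       210.6679         421.3357
  2       235.00       188.8551       377.7102       1,133.1306
  3       235.00       169.3008       507.9025       2,031.6102
  4       235.00       151.7713       607.0851       3,035.4254
  5     2,235.00     1,293.9862     6,469.9311      38,819.5869
  Σ                  2,014.5813     8,173.2968      45,441.0887
P = 2,014.5813.
Convexity = Σ t(t+1)·PV / [P·(1+y)²] = 45,441.0887 / (2,014.5813 × 1.244340) = 18.12695.

18.127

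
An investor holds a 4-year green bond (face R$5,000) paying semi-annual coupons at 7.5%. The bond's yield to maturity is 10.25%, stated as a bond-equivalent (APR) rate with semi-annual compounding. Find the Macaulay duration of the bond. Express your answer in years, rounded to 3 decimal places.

Periodic yield y = 0.05125. Discount each cash flow and weight by its period:
  t   CF        PV=CF/(1+0.05125)^t    t·PV
  1       187.50       178.3591       178.3591
  2       187.50       169.6638       339.3277
  3       187.50       161.3925       484.1774
  4       187.50       153.5243       614.0974
  5       187.50       146.0398       730.1990
  6       187.50       138.9201       833.5209
  7       187.50       132.1476       925.0331
  8     5,187.50     3,477.8435    27,822.7483
  Σ                  4,557.8908    31,927.4627
Price P = Σ PV = 4,557.8908.
Macaulay duration = Σ(t·PV) / P = 31,927.4627 / 4,557.8908 = 7.00488 half-year periods.
In years: 7.00488 / 2 = 3.50244 years.

3.502 years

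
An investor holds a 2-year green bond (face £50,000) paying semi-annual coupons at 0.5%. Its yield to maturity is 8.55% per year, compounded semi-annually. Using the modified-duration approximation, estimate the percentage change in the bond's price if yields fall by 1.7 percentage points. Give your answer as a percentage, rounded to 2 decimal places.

Periodic yield y = 0.04275. Modified duration first:
  t   CF        PV=CF/(1+0.04275)^t    t·PV
  1       125.00       119.8753       119.8753
  2       125.00       114.9608       229.9215
  3       125.00       110.2477       330.7430
  4    50,125.00    42,396.8501   169,587.4004
  Σ                 42,741.9339   170,267.9402
P = 42,741.9339; D_Mac = 3.98363 half-year periods = 1.99181 yrs; D_mod = 1.99181/(1+0.04275) = 1.91015 yrs.
ΔP/P ≈ -D_mod · Δy = -1.91015 × (-0.017) = +0.032473 = +3.2473%.

+3.25%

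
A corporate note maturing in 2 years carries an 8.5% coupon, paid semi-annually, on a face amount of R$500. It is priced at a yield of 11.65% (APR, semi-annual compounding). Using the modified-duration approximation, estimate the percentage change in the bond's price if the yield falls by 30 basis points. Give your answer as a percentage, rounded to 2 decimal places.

Periodic yield y = 0.05825. Modified duration first:
  t   CF        PV=CF/(1+0.05825)^t    t·PV
  1        21.25        20.0803        20.0803
  2        21.25        18.9750        37.9501
  3        21.25        17.9306        53.7917
  4       521.25       415.6167     1,662.4667
  Σ                    472.6026     1,774.2888
P = 472.6026; D_Mac = 3.75429 half-year periods = 1.87715 yrs; D_mod = 1.87715/(1+0.05825) = 1.77382 yrs.
ΔP/P ≈ -D_mod · Δy = -1.77382 × (-0.003) = +0.005321 = +0.5321%.

+0.53%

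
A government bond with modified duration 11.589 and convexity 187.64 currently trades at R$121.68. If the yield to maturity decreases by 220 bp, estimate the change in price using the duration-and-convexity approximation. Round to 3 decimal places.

+R$36.549

Duration effect: -D_mod·Δy = -11.589 × (-0.022) = +0.254958
Convexity effect: ½·C·(Δy)² = 0.5 × 187.64 × (-0.022)² = +0.04540888
ΔP/P ≈ +0.254958 + 0.04540888 = +0.30036688
ΔP ≈ 121.68 × (+0.30036688) = +36.5486419584.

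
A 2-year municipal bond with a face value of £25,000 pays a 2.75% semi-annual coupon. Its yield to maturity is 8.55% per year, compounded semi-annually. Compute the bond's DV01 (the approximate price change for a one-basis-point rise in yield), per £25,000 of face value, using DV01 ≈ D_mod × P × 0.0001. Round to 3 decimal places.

Periodic yield y = 0.04275.
  t   CF        PV=CF/(1+0.04275)^t    t·PV
  1       343.75       329.6572       329.6572
  2       343.75       316.1421       632.2842
  3       343.75       303.1811       909.5433
  4    25,343.75    21,436.3126    85,745.2504
  Σ                 22,385.2929    87,616.7350
P = 22,385.2929; D_Mac = 3.91403 half-year periods = 1.95702 yrs; D_mod = 1.87678 yrs.
DV01 ≈ 1.87678 × 22,385.2929 × 0.0001 = 4.201234.

£4.201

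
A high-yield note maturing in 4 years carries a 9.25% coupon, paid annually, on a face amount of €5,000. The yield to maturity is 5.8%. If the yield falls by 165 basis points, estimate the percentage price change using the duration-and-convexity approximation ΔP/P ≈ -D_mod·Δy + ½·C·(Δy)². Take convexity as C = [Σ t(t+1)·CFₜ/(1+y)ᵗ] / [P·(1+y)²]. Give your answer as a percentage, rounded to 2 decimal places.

With y = 0.058:
  t   CF        PV=CF/(1+0.058)^t    t·PV        t(t+1)·PV
  1       462.50       437.1456       437.1456         874.2911
  2       462.50       413.1811       826.3621       2,479.0863
  3       462.50       390.5303     1,171.5909       4,686.3636
  4     5,462.50     4,359.6214    17,438.4857      87,192.4287
  Σ                  5,600.4783    19,873.5843      95,232.1697
P = 5,600.4783; D_Mac = 3.54855 yrs; D_mod = 3.35402 yrs; C = 15.19103.
Duration effect: -3.35402 × (-0.0165) = +0.055341
Convexity effect: 0.5 × 15.19103 × (-0.0165)² = +0.0020679
ΔP/P ≈ +0.055341 + 0.0020679 = +0.057409 = +5.7409%.

+5.74%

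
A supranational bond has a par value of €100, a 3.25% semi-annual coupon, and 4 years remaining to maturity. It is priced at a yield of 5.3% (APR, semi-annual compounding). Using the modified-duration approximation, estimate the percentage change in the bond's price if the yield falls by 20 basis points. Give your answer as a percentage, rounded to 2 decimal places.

+0.74%

Periodic yield y = 0.0265. Modified duration first:
  t   CF        PV=CF/(1+0.0265)^t    t·PV
  1        1.625         1.5830         1.5830
  2        1.625         1.5422         3.0844
  3        1.625         1.5024         4.5071
  4        1.625         1.4636         5.8543
  5        1.625         1.4258         7.1290
  6        1.625         1.3890         8.3340
  7        1.625         1.3531         9.4719
  8      101.625        82.4383       659.5063
  Σ                     92.6974       699.4700
P = 92.6974; D_Mac = 7.54574 half-year periods = 3.77287 yrs; D_mod = 3.77287/(1+0.0265) = 3.67547 yrs.
ΔP/P ≈ -D_mod · Δy = -3.67547 × (-0.002) = +0.007351 = +0.7351%.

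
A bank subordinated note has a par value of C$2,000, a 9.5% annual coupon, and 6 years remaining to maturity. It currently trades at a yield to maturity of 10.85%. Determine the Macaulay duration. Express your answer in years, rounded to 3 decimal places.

4.802 years

Periodic yield y = 0.1085. Discount each cash flow and weight by its year:
  t   CF        PV=CF/(1+0.1085)^t    t·PV
  1       190.00       171.4028       171.4028
  2       190.00       154.6259       309.2518
  3       190.00       139.4911       418.4733
  4       190.00       125.8377       503.3508
  5       190.00       113.5207       567.6036
  6     2,190.00     1,180.4020     7,082.4119
  Σ                  1,885.2802     9,052.4942
Price P = Σ PV = 1,885.2802.
Macaulay duration = Σ(t·PV) / P = 9,052.4942 / 1,885.2802 = 4.80167 years.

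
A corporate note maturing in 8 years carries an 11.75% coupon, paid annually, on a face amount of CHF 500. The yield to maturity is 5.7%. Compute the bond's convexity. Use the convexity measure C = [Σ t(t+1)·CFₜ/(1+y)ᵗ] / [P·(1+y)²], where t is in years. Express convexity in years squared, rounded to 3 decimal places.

With y = 0.057:
  t   CF        PV=CF/(1+0.057)^t    t·PV        t(t+1)·PV
  1        58.75        55.5818        55.5818         111.1637
  2        58.75        52.5845       105.1690         315.5071
  3        58.75        49.7488       149.2465         596.9860
  4        58.75        47.0661       188.2643         941.3214
  5        58.75        44.5280       222.6399       1,335.8392
  6        58.75        42.1267       252.7605       1,769.3235
  7        58.75        39.8550       278.9851       2,231.8808
  8       558.75       358.6061     2,868.8486      25,819.6371
  Σ                    690.0971     4,121.4957      33,121.6587
P = 690.0971.
Convexity = Σ t(t+1)·PV / [P·(1+y)²] = 33,121.6587 / (690.0971 × 1.117249) = 42.95878.

42.959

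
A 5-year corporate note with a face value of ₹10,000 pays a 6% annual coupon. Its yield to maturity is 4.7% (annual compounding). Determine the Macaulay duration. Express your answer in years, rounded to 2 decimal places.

4.48 years

Periodic yield y = 0.047. Discount each cash flow and weight by its year:
  t   CF        PV=CF/(1+0.047)^t    t·PV
  1       600.00       573.0659       573.0659
  2       600.00       547.3409     1,094.6818
  3       600.00       522.7707     1,568.3120
  4       600.00       499.3034     1,997.2136
  5    10,600.00     8,425.0494    42,125.2471
  Σ                 10,567.5303    47,358.5203
Price P = Σ PV = 10,567.5303.
Macaulay duration = Σ(t·PV) / P = 47,358.5203 / 10,567.5303 = 4.48151 years.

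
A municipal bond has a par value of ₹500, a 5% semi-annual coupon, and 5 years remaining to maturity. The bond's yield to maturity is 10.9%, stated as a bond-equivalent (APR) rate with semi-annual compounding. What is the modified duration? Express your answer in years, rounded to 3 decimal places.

4.173 years

Periodic yield y = 0.0545. First find Macaulay duration:
  t   CF        PV=CF/(1+0.0545)^t    t·PV
  1        12.50        11.8540        11.8540
  2        12.50        11.2413        22.4826
  3        12.50        10.6603        31.9810
  4        12.50        10.1094        40.4374
  5        12.50         9.5869        47.9344
  6        12.50         9.0914        54.5484
  7        12.50         8.6215        60.3507
  8        12.50         8.1759        65.4075
  9        12.50         7.7534        69.7804
  10      512.50       301.4588     3,014.5884
  Σ                    388.5529     3,419.3646
P = 388.5529; Macaulay duration = 3,419.3646 / 388.5529 = 8.80026 half-year periods = 4.40013 years.
Modified duration = D_Mac / (1 + y) = 4.40013 / 1.0545 = 4.17271 years.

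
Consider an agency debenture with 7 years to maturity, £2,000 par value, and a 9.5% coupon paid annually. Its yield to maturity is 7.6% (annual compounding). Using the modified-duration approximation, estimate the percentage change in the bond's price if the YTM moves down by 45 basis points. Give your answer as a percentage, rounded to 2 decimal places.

Periodic yield y = 0.076. Modified duration first:
  t   CF        PV=CF/(1+0.076)^t    t·PV
  1       190.00       176.5799       176.5799
  2       190.00       164.1077       328.2155
  3       190.00       152.5165       457.5495
  4       190.00       141.7439       566.9758
  5       190.00       131.7323       658.6615
  6       190.00       122.4278       734.5667
  7     2,190.00     1,311.4696     9,180.2869
  Σ                  2,200.5777    12,102.8357
P = 2,200.5777; D_Mac = 5.49984 yrs; D_mod = 5.49984/(1+0.076) = 5.11138 yrs.
ΔP/P ≈ -D_mod · Δy = -5.11138 × (-0.0045) = +0.023001 = +2.3001%.

+2.30%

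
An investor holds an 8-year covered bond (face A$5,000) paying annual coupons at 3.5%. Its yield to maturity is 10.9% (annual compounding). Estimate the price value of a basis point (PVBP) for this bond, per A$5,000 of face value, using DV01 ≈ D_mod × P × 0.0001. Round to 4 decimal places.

Periodic yield y = 0.109.
  t   CF        PV=CF/(1+0.109)^t    t·PV
  1       175.00       157.7998       157.7998
  2       175.00       142.2902       284.5804
  3       175.00       128.3049       384.9148
  4       175.00       115.6943       462.7771
  5       175.00       104.3231       521.6153
  6       175.00        94.0695       564.4169
  7       175.00        84.8237       593.7659
  8     5,175.00     2,261.8197    18,094.5577
  Σ                  3,089.1252    21,064.4280
P = 3,089.1252; D_Mac = 6.81890 yrs; D_mod = 6.14869 yrs.
DV01 ≈ 6.14869 × 3,089.1252 × 0.0001 = 1.899407.

A$1.8994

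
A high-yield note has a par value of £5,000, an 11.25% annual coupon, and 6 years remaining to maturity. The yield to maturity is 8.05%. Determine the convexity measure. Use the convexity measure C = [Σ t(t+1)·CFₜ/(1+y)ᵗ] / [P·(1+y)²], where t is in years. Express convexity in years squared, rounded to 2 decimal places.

With y = 0.0805:
  t   CF        PV=CF/(1+0.0805)^t    t·PV        t(t+1)·PV
  1       562.50       520.5923       520.5923       1,041.1846
  2       562.50       481.8069       963.6137       2,890.8412
  3       562.50       445.9110     1,337.7331       5,350.9323
  4       562.50       412.6895     1,650.7581       8,253.7904
  5       562.50       381.9431     1,909.7155      11,458.2931
  6     5,562.50     3,495.5973    20,973.5839     146,815.0871
  Σ                  5,738.5401    27,355.9966     175,810.1287
P = 5,738.5401.
Convexity = Σ t(t+1)·PV / [P·(1+y)²] = 175,810.1287 / (5,738.5401 × 1.167480) = 26.24176.

26.24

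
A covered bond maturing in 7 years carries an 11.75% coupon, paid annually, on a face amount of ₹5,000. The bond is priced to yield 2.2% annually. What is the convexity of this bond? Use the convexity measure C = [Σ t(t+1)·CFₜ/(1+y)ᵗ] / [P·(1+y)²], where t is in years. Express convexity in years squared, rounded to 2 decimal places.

38.94

With y = 0.022:
  t   CF        PV=CF/(1+0.022)^t    t·PV        t(t+1)·PV
  1       587.50       574.8532       574.8532       1,149.7065
  2       587.50       562.4787     1,124.9574       3,374.8722
  3       587.50       550.3705     1,651.1116       6,604.4465
  4       587.50       538.5230     2,154.0922      10,770.4608
  5       587.50       526.9306     2,634.6528      15,807.9170
  6       587.50       515.5876     3,093.5258      21,654.6808
  7     5,587.50     4,798.0113    33,586.0790     268,688.6322
  Σ                  8,066.7550    44,819.2721     328,050.7160
P = 8,066.7550.
Convexity = Σ t(t+1)·PV / [P·(1+y)²] = 328,050.7160 / (8,066.7550 × 1.044484) = 38.93501.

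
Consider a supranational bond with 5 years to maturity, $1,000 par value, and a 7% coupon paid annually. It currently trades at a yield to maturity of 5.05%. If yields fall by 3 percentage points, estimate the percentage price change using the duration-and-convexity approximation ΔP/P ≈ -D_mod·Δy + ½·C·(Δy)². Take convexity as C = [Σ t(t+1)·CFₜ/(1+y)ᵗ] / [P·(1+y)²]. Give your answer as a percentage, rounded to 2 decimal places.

+13.64%

With y = 0.0505:
  t   CF        PV=CF/(1+0.0505)^t    t·PV        t(t+1)·PV
  1        70.00        66.6349        66.6349         133.2699
  2        70.00        63.4316       126.8633         380.5898
  3        70.00        60.3823       181.1470         724.5880
  4        70.00        57.4796       229.9184       1,149.5922
  5     1,070.00       836.3797     4,181.8986      25,091.3916
  Σ                  1,084.3082     4,786.4622      27,479.4315
P = 1,084.3082; D_Mac = 4.41430 yrs; D_mod = 4.20209 yrs; C = 22.96481.
Duration effect: -4.20209 × (-0.03) = +0.126063
Convexity effect: 0.5 × 22.96481 × (-0.03)² = +0.0103342
ΔP/P ≈ +0.126063 + 0.0103342 = +0.136397 = +13.6397%.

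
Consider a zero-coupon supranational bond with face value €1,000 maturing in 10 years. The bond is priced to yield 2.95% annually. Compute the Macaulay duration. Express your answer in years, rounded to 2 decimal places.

10.00 years

A zero-coupon bond has a single cash flow at maturity, so its Macaulay duration equals its maturity: 10 years.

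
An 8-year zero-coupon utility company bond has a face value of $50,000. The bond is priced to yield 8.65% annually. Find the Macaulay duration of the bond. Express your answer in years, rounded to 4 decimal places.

8.0000 years

A zero-coupon bond has a single cash flow at maturity, so its Macaulay duration equals its maturity: 8 years.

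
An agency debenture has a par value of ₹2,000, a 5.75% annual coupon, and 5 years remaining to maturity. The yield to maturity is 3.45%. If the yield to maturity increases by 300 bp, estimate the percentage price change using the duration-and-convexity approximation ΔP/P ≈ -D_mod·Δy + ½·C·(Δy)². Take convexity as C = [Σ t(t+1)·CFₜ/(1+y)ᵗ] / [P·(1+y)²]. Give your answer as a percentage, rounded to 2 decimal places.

With y = 0.0345:
  t   CF        PV=CF/(1+0.0345)^t    t·PV        t(t+1)·PV
  1       115.00       111.1648       111.1648         222.3296
  2       115.00       107.4575       214.9151         644.7452
  3       115.00       103.8739       311.6216       1,246.4866
  4       115.00       100.4097       401.6390       2,008.1949
  5     2,115.00     1,785.0809     8,925.4044      53,552.4262
  Σ                  2,207.9868     9,964.7449      57,674.1825
P = 2,207.9868; D_Mac = 4.51305 yrs; D_mod = 4.36254 yrs; C = 24.40754.
Duration effect: -4.36254 × (+0.03) = -0.130876
Convexity effect: 0.5 × 24.40754 × (0.03)² = +0.0109834
ΔP/P ≈ -0.130876 + 0.0109834 = -0.119893 = -11.9893%.

-11.99%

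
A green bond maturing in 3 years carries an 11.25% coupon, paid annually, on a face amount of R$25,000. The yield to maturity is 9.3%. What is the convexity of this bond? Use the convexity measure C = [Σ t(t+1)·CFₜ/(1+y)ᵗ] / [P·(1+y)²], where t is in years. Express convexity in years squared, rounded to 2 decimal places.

With y = 0.093:
  t   CF        PV=CF/(1+0.093)^t    t·PV        t(t+1)·PV
  1     2,812.50     2,573.1930     2,573.1930       5,146.3861
  2     2,812.50     2,354.2480     4,708.4960      14,125.4879
  3    27,812.50    21,299.9970    63,899.9910     255,599.9641
  Σ                 26,227.4380    71,181.6800     274,871.8381
P = 26,227.4380.
Convexity = Σ t(t+1)·PV / [P·(1+y)²] = 274,871.8381 / (26,227.4380 × 1.194649) = 8.77272.

8.77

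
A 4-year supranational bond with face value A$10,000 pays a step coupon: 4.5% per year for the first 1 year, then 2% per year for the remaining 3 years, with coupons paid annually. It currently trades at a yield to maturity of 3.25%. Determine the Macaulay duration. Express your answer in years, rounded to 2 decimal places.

3.81 years

Periodic yield y = 0.0325. Discount each cash flow and weight by its year:
  t   CF        PV=CF/(1+0.0325)^t    t·PV
  1       450.00       435.8354       435.8354
  2       200.00       187.6074       375.2147
  3       200.00       181.7020       545.1061
  4    10,200.00     8,975.1131    35,900.4524
  Σ                  9,780.2579    37,256.6086
Price P = Σ PV = 9,780.2579.
Macaulay duration = Σ(t·PV) / P = 37,256.6086 / 9,780.2579 = 3.80937 years.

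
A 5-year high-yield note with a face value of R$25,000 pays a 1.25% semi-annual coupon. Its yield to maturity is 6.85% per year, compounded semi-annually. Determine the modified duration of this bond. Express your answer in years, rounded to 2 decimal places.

Periodic yield y = 0.03425. First find Macaulay duration:
  t   CF        PV=CF/(1+0.03425)^t    t·PV
  1       156.25       151.0757       151.0757
  2       156.25       146.0727       292.1453
  3       156.25       141.2354       423.7061
  4       156.25       136.5582       546.2330
  5       156.25       132.0360       660.1800
  6       156.25       127.6635       765.9812
  7       156.25       123.4359       864.0510
  8       156.25       119.3482       954.7854
  9       156.25       115.3959     1,038.5628
  10   25,156.25    17,963.4854   179,634.8544
  Σ                 19,156.3068   185,331.5749
P = 19,156.3068; Macaulay duration = 185,331.5749 / 19,156.3068 = 9.67470 half-year periods = 4.83735 years.
Modified duration = D_Mac / (1 + y) = 4.83735 / 1.03425 = 4.67716 years.

4.68 years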